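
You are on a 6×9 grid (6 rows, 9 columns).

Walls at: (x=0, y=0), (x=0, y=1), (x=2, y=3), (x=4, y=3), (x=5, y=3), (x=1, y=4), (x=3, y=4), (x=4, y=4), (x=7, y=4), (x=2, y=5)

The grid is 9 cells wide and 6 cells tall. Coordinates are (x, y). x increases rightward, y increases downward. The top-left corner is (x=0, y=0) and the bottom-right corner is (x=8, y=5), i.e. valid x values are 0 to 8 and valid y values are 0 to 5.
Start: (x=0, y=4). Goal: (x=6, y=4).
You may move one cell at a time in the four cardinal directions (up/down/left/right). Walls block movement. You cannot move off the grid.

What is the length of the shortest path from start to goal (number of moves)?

Answer: Shortest path length: 10

Derivation:
BFS from (x=0, y=4) until reaching (x=6, y=4):
  Distance 0: (x=0, y=4)
  Distance 1: (x=0, y=3), (x=0, y=5)
  Distance 2: (x=0, y=2), (x=1, y=3), (x=1, y=5)
  Distance 3: (x=1, y=2)
  Distance 4: (x=1, y=1), (x=2, y=2)
  Distance 5: (x=1, y=0), (x=2, y=1), (x=3, y=2)
  Distance 6: (x=2, y=0), (x=3, y=1), (x=4, y=2), (x=3, y=3)
  Distance 7: (x=3, y=0), (x=4, y=1), (x=5, y=2)
  Distance 8: (x=4, y=0), (x=5, y=1), (x=6, y=2)
  Distance 9: (x=5, y=0), (x=6, y=1), (x=7, y=2), (x=6, y=3)
  Distance 10: (x=6, y=0), (x=7, y=1), (x=8, y=2), (x=7, y=3), (x=6, y=4)  <- goal reached here
One shortest path (10 moves): (x=0, y=4) -> (x=0, y=3) -> (x=1, y=3) -> (x=1, y=2) -> (x=2, y=2) -> (x=3, y=2) -> (x=4, y=2) -> (x=5, y=2) -> (x=6, y=2) -> (x=6, y=3) -> (x=6, y=4)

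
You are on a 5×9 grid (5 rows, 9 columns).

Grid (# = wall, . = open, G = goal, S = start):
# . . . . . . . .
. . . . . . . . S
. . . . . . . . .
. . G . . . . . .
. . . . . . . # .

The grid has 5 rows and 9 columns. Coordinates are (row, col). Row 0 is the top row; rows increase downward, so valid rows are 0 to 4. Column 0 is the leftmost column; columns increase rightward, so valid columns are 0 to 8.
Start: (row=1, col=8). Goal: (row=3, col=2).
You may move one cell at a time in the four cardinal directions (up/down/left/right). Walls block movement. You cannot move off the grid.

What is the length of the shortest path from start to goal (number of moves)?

Answer: Shortest path length: 8

Derivation:
BFS from (row=1, col=8) until reaching (row=3, col=2):
  Distance 0: (row=1, col=8)
  Distance 1: (row=0, col=8), (row=1, col=7), (row=2, col=8)
  Distance 2: (row=0, col=7), (row=1, col=6), (row=2, col=7), (row=3, col=8)
  Distance 3: (row=0, col=6), (row=1, col=5), (row=2, col=6), (row=3, col=7), (row=4, col=8)
  Distance 4: (row=0, col=5), (row=1, col=4), (row=2, col=5), (row=3, col=6)
  Distance 5: (row=0, col=4), (row=1, col=3), (row=2, col=4), (row=3, col=5), (row=4, col=6)
  Distance 6: (row=0, col=3), (row=1, col=2), (row=2, col=3), (row=3, col=4), (row=4, col=5)
  Distance 7: (row=0, col=2), (row=1, col=1), (row=2, col=2), (row=3, col=3), (row=4, col=4)
  Distance 8: (row=0, col=1), (row=1, col=0), (row=2, col=1), (row=3, col=2), (row=4, col=3)  <- goal reached here
One shortest path (8 moves): (row=1, col=8) -> (row=1, col=7) -> (row=1, col=6) -> (row=1, col=5) -> (row=1, col=4) -> (row=1, col=3) -> (row=1, col=2) -> (row=2, col=2) -> (row=3, col=2)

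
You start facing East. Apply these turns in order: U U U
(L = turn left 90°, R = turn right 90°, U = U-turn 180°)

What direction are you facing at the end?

Start: East
  U (U-turn (180°)) -> West
  U (U-turn (180°)) -> East
  U (U-turn (180°)) -> West
Final: West

Answer: Final heading: West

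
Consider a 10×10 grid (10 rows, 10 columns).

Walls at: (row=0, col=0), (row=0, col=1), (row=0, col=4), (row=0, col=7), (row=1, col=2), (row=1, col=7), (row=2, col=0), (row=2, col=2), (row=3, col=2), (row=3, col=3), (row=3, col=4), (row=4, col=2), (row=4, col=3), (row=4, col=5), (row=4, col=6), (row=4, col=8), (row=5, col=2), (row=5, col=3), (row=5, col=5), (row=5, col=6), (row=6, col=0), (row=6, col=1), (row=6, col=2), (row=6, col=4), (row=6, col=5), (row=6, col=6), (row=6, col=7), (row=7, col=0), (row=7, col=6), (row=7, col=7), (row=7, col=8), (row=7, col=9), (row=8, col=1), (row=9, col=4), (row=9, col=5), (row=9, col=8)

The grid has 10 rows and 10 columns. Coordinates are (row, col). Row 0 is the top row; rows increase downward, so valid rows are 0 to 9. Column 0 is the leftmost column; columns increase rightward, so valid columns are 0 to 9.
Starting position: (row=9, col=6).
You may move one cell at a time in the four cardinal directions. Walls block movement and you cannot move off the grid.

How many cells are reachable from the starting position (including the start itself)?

BFS flood-fill from (row=9, col=6):
  Distance 0: (row=9, col=6)
  Distance 1: (row=8, col=6), (row=9, col=7)
  Distance 2: (row=8, col=5), (row=8, col=7)
  Distance 3: (row=7, col=5), (row=8, col=4), (row=8, col=8)
  Distance 4: (row=7, col=4), (row=8, col=3), (row=8, col=9)
  Distance 5: (row=7, col=3), (row=8, col=2), (row=9, col=3), (row=9, col=9)
  Distance 6: (row=6, col=3), (row=7, col=2), (row=9, col=2)
  Distance 7: (row=7, col=1), (row=9, col=1)
  Distance 8: (row=9, col=0)
  Distance 9: (row=8, col=0)
Total reachable: 22 (grid has 64 open cells total)

Answer: Reachable cells: 22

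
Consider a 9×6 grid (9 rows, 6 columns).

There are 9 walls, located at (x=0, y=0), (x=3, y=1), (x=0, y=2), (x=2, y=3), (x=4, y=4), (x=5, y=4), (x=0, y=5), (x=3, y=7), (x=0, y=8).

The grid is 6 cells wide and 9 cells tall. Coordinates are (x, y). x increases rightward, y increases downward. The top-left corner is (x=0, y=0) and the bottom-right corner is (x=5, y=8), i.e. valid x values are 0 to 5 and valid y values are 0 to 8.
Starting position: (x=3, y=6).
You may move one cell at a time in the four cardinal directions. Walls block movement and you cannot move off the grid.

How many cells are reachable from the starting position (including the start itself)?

BFS flood-fill from (x=3, y=6):
  Distance 0: (x=3, y=6)
  Distance 1: (x=3, y=5), (x=2, y=6), (x=4, y=6)
  Distance 2: (x=3, y=4), (x=2, y=5), (x=4, y=5), (x=1, y=6), (x=5, y=6), (x=2, y=7), (x=4, y=7)
  Distance 3: (x=3, y=3), (x=2, y=4), (x=1, y=5), (x=5, y=5), (x=0, y=6), (x=1, y=7), (x=5, y=7), (x=2, y=8), (x=4, y=8)
  Distance 4: (x=3, y=2), (x=4, y=3), (x=1, y=4), (x=0, y=7), (x=1, y=8), (x=3, y=8), (x=5, y=8)
  Distance 5: (x=2, y=2), (x=4, y=2), (x=1, y=3), (x=5, y=3), (x=0, y=4)
  Distance 6: (x=2, y=1), (x=4, y=1), (x=1, y=2), (x=5, y=2), (x=0, y=3)
  Distance 7: (x=2, y=0), (x=4, y=0), (x=1, y=1), (x=5, y=1)
  Distance 8: (x=1, y=0), (x=3, y=0), (x=5, y=0), (x=0, y=1)
Total reachable: 45 (grid has 45 open cells total)

Answer: Reachable cells: 45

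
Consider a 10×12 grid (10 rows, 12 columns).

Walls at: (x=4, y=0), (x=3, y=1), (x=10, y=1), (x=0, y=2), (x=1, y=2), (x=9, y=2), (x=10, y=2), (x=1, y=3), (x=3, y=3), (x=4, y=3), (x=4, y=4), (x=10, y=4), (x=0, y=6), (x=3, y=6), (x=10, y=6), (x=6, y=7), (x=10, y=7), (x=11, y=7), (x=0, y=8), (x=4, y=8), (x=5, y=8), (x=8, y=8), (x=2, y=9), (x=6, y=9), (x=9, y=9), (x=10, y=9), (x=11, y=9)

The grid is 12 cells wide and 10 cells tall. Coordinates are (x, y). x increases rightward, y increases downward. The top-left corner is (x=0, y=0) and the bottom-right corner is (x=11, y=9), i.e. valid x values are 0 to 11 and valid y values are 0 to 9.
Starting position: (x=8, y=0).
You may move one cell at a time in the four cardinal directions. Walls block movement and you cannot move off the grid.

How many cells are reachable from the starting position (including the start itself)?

BFS flood-fill from (x=8, y=0):
  Distance 0: (x=8, y=0)
  Distance 1: (x=7, y=0), (x=9, y=0), (x=8, y=1)
  Distance 2: (x=6, y=0), (x=10, y=0), (x=7, y=1), (x=9, y=1), (x=8, y=2)
  Distance 3: (x=5, y=0), (x=11, y=0), (x=6, y=1), (x=7, y=2), (x=8, y=3)
  Distance 4: (x=5, y=1), (x=11, y=1), (x=6, y=2), (x=7, y=3), (x=9, y=3), (x=8, y=4)
  Distance 5: (x=4, y=1), (x=5, y=2), (x=11, y=2), (x=6, y=3), (x=10, y=3), (x=7, y=4), (x=9, y=4), (x=8, y=5)
  Distance 6: (x=4, y=2), (x=5, y=3), (x=11, y=3), (x=6, y=4), (x=7, y=5), (x=9, y=5), (x=8, y=6)
  Distance 7: (x=3, y=2), (x=5, y=4), (x=11, y=4), (x=6, y=5), (x=10, y=5), (x=7, y=6), (x=9, y=6), (x=8, y=7)
  Distance 8: (x=2, y=2), (x=5, y=5), (x=11, y=5), (x=6, y=6), (x=7, y=7), (x=9, y=7)
  Distance 9: (x=2, y=1), (x=2, y=3), (x=4, y=5), (x=5, y=6), (x=11, y=6), (x=7, y=8), (x=9, y=8)
  Distance 10: (x=2, y=0), (x=1, y=1), (x=2, y=4), (x=3, y=5), (x=4, y=6), (x=5, y=7), (x=6, y=8), (x=10, y=8), (x=7, y=9)
  Distance 11: (x=1, y=0), (x=3, y=0), (x=0, y=1), (x=1, y=4), (x=3, y=4), (x=2, y=5), (x=4, y=7), (x=11, y=8), (x=8, y=9)
  Distance 12: (x=0, y=0), (x=0, y=4), (x=1, y=5), (x=2, y=6), (x=3, y=7)
  Distance 13: (x=0, y=3), (x=0, y=5), (x=1, y=6), (x=2, y=7), (x=3, y=8)
  Distance 14: (x=1, y=7), (x=2, y=8), (x=3, y=9)
  Distance 15: (x=0, y=7), (x=1, y=8), (x=4, y=9)
  Distance 16: (x=1, y=9), (x=5, y=9)
  Distance 17: (x=0, y=9)
Total reachable: 93 (grid has 93 open cells total)

Answer: Reachable cells: 93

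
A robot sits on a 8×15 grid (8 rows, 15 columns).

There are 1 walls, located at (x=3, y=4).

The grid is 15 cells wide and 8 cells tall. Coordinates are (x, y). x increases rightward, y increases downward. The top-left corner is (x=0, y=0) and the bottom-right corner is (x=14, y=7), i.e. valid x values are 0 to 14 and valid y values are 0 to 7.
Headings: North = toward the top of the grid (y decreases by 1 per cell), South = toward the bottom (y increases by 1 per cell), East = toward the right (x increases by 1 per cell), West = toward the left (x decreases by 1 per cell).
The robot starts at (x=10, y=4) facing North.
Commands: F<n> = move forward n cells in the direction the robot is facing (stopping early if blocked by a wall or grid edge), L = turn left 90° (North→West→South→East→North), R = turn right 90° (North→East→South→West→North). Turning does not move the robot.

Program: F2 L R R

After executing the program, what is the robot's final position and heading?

Start: (x=10, y=4), facing North
  F2: move forward 2, now at (x=10, y=2)
  L: turn left, now facing West
  R: turn right, now facing North
  R: turn right, now facing East
Final: (x=10, y=2), facing East

Answer: Final position: (x=10, y=2), facing East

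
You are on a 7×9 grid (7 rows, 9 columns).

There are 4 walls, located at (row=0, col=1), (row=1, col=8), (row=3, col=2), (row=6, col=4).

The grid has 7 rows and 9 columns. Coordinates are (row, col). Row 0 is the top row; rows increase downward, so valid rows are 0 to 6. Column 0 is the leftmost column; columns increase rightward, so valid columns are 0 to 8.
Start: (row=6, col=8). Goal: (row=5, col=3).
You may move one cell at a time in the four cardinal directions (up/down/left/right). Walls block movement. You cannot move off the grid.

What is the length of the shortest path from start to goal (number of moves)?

Answer: Shortest path length: 6

Derivation:
BFS from (row=6, col=8) until reaching (row=5, col=3):
  Distance 0: (row=6, col=8)
  Distance 1: (row=5, col=8), (row=6, col=7)
  Distance 2: (row=4, col=8), (row=5, col=7), (row=6, col=6)
  Distance 3: (row=3, col=8), (row=4, col=7), (row=5, col=6), (row=6, col=5)
  Distance 4: (row=2, col=8), (row=3, col=7), (row=4, col=6), (row=5, col=5)
  Distance 5: (row=2, col=7), (row=3, col=6), (row=4, col=5), (row=5, col=4)
  Distance 6: (row=1, col=7), (row=2, col=6), (row=3, col=5), (row=4, col=4), (row=5, col=3)  <- goal reached here
One shortest path (6 moves): (row=6, col=8) -> (row=6, col=7) -> (row=6, col=6) -> (row=6, col=5) -> (row=5, col=5) -> (row=5, col=4) -> (row=5, col=3)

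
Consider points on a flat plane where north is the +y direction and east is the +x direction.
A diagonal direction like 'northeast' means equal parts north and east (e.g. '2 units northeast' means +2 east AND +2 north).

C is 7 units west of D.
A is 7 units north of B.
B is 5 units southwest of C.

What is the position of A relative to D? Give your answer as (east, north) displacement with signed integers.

Answer: A is at (east=-12, north=2) relative to D.

Derivation:
Place D at the origin (east=0, north=0).
  C is 7 units west of D: delta (east=-7, north=+0); C at (east=-7, north=0).
  B is 5 units southwest of C: delta (east=-5, north=-5); B at (east=-12, north=-5).
  A is 7 units north of B: delta (east=+0, north=+7); A at (east=-12, north=2).
Therefore A relative to D: (east=-12, north=2).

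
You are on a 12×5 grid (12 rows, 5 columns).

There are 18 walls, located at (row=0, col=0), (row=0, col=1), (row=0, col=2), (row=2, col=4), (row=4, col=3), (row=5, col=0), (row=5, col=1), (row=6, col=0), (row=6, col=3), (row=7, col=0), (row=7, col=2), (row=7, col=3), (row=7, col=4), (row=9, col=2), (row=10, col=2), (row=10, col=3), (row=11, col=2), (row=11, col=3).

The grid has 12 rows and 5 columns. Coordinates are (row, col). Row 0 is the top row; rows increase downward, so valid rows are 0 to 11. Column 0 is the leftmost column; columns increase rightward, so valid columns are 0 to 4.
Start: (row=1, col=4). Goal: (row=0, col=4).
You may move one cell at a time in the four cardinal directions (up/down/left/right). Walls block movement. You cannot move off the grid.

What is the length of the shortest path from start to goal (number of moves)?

Answer: Shortest path length: 1

Derivation:
BFS from (row=1, col=4) until reaching (row=0, col=4):
  Distance 0: (row=1, col=4)
  Distance 1: (row=0, col=4), (row=1, col=3)  <- goal reached here
One shortest path (1 moves): (row=1, col=4) -> (row=0, col=4)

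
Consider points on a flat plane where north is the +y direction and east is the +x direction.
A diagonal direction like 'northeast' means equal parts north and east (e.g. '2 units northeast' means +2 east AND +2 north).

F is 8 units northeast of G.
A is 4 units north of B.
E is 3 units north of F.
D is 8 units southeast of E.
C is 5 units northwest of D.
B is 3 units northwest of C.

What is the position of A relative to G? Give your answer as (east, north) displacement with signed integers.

Place G at the origin (east=0, north=0).
  F is 8 units northeast of G: delta (east=+8, north=+8); F at (east=8, north=8).
  E is 3 units north of F: delta (east=+0, north=+3); E at (east=8, north=11).
  D is 8 units southeast of E: delta (east=+8, north=-8); D at (east=16, north=3).
  C is 5 units northwest of D: delta (east=-5, north=+5); C at (east=11, north=8).
  B is 3 units northwest of C: delta (east=-3, north=+3); B at (east=8, north=11).
  A is 4 units north of B: delta (east=+0, north=+4); A at (east=8, north=15).
Therefore A relative to G: (east=8, north=15).

Answer: A is at (east=8, north=15) relative to G.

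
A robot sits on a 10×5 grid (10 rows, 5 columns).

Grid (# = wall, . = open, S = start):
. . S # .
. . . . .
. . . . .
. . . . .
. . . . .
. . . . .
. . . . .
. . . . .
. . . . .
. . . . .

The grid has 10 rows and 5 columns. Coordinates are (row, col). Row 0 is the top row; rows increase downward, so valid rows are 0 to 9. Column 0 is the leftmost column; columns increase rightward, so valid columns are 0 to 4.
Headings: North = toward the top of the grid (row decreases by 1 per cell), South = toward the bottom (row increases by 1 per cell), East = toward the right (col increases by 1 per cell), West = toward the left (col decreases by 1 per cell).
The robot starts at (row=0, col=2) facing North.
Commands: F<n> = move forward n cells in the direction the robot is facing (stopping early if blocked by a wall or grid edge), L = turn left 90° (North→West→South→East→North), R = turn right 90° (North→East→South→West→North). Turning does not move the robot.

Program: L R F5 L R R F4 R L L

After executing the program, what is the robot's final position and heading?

Answer: Final position: (row=0, col=2), facing North

Derivation:
Start: (row=0, col=2), facing North
  L: turn left, now facing West
  R: turn right, now facing North
  F5: move forward 0/5 (blocked), now at (row=0, col=2)
  L: turn left, now facing West
  R: turn right, now facing North
  R: turn right, now facing East
  F4: move forward 0/4 (blocked), now at (row=0, col=2)
  R: turn right, now facing South
  L: turn left, now facing East
  L: turn left, now facing North
Final: (row=0, col=2), facing North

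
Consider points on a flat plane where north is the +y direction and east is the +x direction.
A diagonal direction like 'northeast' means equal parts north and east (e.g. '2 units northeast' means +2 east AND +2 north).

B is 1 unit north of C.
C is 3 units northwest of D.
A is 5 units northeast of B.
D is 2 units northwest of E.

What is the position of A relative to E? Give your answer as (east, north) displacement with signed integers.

Answer: A is at (east=0, north=11) relative to E.

Derivation:
Place E at the origin (east=0, north=0).
  D is 2 units northwest of E: delta (east=-2, north=+2); D at (east=-2, north=2).
  C is 3 units northwest of D: delta (east=-3, north=+3); C at (east=-5, north=5).
  B is 1 unit north of C: delta (east=+0, north=+1); B at (east=-5, north=6).
  A is 5 units northeast of B: delta (east=+5, north=+5); A at (east=0, north=11).
Therefore A relative to E: (east=0, north=11).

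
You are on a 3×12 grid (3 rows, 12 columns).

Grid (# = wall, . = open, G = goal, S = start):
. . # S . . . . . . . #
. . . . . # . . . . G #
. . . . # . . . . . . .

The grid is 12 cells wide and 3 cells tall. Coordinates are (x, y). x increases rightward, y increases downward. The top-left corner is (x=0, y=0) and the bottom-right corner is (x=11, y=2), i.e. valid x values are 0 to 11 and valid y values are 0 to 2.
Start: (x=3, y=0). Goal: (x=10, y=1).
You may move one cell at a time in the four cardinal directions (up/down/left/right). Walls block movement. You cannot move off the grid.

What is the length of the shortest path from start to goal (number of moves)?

BFS from (x=3, y=0) until reaching (x=10, y=1):
  Distance 0: (x=3, y=0)
  Distance 1: (x=4, y=0), (x=3, y=1)
  Distance 2: (x=5, y=0), (x=2, y=1), (x=4, y=1), (x=3, y=2)
  Distance 3: (x=6, y=0), (x=1, y=1), (x=2, y=2)
  Distance 4: (x=1, y=0), (x=7, y=0), (x=0, y=1), (x=6, y=1), (x=1, y=2)
  Distance 5: (x=0, y=0), (x=8, y=0), (x=7, y=1), (x=0, y=2), (x=6, y=2)
  Distance 6: (x=9, y=0), (x=8, y=1), (x=5, y=2), (x=7, y=2)
  Distance 7: (x=10, y=0), (x=9, y=1), (x=8, y=2)
  Distance 8: (x=10, y=1), (x=9, y=2)  <- goal reached here
One shortest path (8 moves): (x=3, y=0) -> (x=4, y=0) -> (x=5, y=0) -> (x=6, y=0) -> (x=7, y=0) -> (x=8, y=0) -> (x=9, y=0) -> (x=10, y=0) -> (x=10, y=1)

Answer: Shortest path length: 8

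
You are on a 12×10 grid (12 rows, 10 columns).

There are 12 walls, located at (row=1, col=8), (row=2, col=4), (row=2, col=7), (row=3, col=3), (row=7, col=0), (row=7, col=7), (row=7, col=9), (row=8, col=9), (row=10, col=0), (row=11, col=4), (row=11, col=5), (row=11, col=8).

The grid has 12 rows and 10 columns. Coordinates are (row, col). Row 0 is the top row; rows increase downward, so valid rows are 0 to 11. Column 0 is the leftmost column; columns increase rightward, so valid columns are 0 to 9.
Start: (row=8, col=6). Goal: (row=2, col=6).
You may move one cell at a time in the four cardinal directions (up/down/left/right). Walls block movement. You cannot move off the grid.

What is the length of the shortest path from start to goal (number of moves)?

Answer: Shortest path length: 6

Derivation:
BFS from (row=8, col=6) until reaching (row=2, col=6):
  Distance 0: (row=8, col=6)
  Distance 1: (row=7, col=6), (row=8, col=5), (row=8, col=7), (row=9, col=6)
  Distance 2: (row=6, col=6), (row=7, col=5), (row=8, col=4), (row=8, col=8), (row=9, col=5), (row=9, col=7), (row=10, col=6)
  Distance 3: (row=5, col=6), (row=6, col=5), (row=6, col=7), (row=7, col=4), (row=7, col=8), (row=8, col=3), (row=9, col=4), (row=9, col=8), (row=10, col=5), (row=10, col=7), (row=11, col=6)
  Distance 4: (row=4, col=6), (row=5, col=5), (row=5, col=7), (row=6, col=4), (row=6, col=8), (row=7, col=3), (row=8, col=2), (row=9, col=3), (row=9, col=9), (row=10, col=4), (row=10, col=8), (row=11, col=7)
  Distance 5: (row=3, col=6), (row=4, col=5), (row=4, col=7), (row=5, col=4), (row=5, col=8), (row=6, col=3), (row=6, col=9), (row=7, col=2), (row=8, col=1), (row=9, col=2), (row=10, col=3), (row=10, col=9)
  Distance 6: (row=2, col=6), (row=3, col=5), (row=3, col=7), (row=4, col=4), (row=4, col=8), (row=5, col=3), (row=5, col=9), (row=6, col=2), (row=7, col=1), (row=8, col=0), (row=9, col=1), (row=10, col=2), (row=11, col=3), (row=11, col=9)  <- goal reached here
One shortest path (6 moves): (row=8, col=6) -> (row=7, col=6) -> (row=6, col=6) -> (row=5, col=6) -> (row=4, col=6) -> (row=3, col=6) -> (row=2, col=6)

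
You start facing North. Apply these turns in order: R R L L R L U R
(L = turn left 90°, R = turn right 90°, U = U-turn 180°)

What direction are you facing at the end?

Start: North
  R (right (90° clockwise)) -> East
  R (right (90° clockwise)) -> South
  L (left (90° counter-clockwise)) -> East
  L (left (90° counter-clockwise)) -> North
  R (right (90° clockwise)) -> East
  L (left (90° counter-clockwise)) -> North
  U (U-turn (180°)) -> South
  R (right (90° clockwise)) -> West
Final: West

Answer: Final heading: West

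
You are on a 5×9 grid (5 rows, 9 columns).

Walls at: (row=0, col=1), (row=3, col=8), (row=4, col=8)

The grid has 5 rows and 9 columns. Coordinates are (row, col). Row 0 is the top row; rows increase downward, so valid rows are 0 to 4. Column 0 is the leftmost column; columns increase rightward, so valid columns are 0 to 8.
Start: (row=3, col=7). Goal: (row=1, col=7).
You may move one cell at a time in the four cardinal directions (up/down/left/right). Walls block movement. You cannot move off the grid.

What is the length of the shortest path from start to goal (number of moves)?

BFS from (row=3, col=7) until reaching (row=1, col=7):
  Distance 0: (row=3, col=7)
  Distance 1: (row=2, col=7), (row=3, col=6), (row=4, col=7)
  Distance 2: (row=1, col=7), (row=2, col=6), (row=2, col=8), (row=3, col=5), (row=4, col=6)  <- goal reached here
One shortest path (2 moves): (row=3, col=7) -> (row=2, col=7) -> (row=1, col=7)

Answer: Shortest path length: 2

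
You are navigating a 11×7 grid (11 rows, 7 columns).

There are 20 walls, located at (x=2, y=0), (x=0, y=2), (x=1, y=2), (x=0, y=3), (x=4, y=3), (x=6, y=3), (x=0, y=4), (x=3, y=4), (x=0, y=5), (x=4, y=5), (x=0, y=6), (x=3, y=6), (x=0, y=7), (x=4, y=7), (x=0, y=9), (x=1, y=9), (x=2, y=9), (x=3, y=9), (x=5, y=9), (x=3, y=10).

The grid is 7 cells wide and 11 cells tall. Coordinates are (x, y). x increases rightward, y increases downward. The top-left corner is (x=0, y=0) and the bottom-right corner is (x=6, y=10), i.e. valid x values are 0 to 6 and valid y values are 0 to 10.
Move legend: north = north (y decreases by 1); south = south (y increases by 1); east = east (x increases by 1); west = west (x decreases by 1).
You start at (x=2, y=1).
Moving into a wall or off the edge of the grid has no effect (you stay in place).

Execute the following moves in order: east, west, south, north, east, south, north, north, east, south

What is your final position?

Answer: Final position: (x=4, y=1)

Derivation:
Start: (x=2, y=1)
  east (east): (x=2, y=1) -> (x=3, y=1)
  west (west): (x=3, y=1) -> (x=2, y=1)
  south (south): (x=2, y=1) -> (x=2, y=2)
  north (north): (x=2, y=2) -> (x=2, y=1)
  east (east): (x=2, y=1) -> (x=3, y=1)
  south (south): (x=3, y=1) -> (x=3, y=2)
  north (north): (x=3, y=2) -> (x=3, y=1)
  north (north): (x=3, y=1) -> (x=3, y=0)
  east (east): (x=3, y=0) -> (x=4, y=0)
  south (south): (x=4, y=0) -> (x=4, y=1)
Final: (x=4, y=1)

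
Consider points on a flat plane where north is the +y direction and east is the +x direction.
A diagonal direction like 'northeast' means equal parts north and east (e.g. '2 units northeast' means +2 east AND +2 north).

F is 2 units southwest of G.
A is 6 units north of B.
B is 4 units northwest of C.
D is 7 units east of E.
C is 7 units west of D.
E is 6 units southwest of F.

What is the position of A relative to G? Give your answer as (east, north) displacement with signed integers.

Place G at the origin (east=0, north=0).
  F is 2 units southwest of G: delta (east=-2, north=-2); F at (east=-2, north=-2).
  E is 6 units southwest of F: delta (east=-6, north=-6); E at (east=-8, north=-8).
  D is 7 units east of E: delta (east=+7, north=+0); D at (east=-1, north=-8).
  C is 7 units west of D: delta (east=-7, north=+0); C at (east=-8, north=-8).
  B is 4 units northwest of C: delta (east=-4, north=+4); B at (east=-12, north=-4).
  A is 6 units north of B: delta (east=+0, north=+6); A at (east=-12, north=2).
Therefore A relative to G: (east=-12, north=2).

Answer: A is at (east=-12, north=2) relative to G.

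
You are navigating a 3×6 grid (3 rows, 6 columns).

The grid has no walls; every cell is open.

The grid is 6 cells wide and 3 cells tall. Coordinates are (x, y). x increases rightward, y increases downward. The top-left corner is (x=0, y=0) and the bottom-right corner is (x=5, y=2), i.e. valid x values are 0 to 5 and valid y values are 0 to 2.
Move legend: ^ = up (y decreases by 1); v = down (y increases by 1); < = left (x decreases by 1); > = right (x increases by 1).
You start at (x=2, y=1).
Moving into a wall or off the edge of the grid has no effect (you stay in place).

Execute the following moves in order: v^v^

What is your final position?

Answer: Final position: (x=2, y=1)

Derivation:
Start: (x=2, y=1)
  v (down): (x=2, y=1) -> (x=2, y=2)
  ^ (up): (x=2, y=2) -> (x=2, y=1)
  v (down): (x=2, y=1) -> (x=2, y=2)
  ^ (up): (x=2, y=2) -> (x=2, y=1)
Final: (x=2, y=1)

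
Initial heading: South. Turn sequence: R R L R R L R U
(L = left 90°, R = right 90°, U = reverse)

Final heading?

Answer: Final heading: West

Derivation:
Start: South
  R (right (90° clockwise)) -> West
  R (right (90° clockwise)) -> North
  L (left (90° counter-clockwise)) -> West
  R (right (90° clockwise)) -> North
  R (right (90° clockwise)) -> East
  L (left (90° counter-clockwise)) -> North
  R (right (90° clockwise)) -> East
  U (U-turn (180°)) -> West
Final: West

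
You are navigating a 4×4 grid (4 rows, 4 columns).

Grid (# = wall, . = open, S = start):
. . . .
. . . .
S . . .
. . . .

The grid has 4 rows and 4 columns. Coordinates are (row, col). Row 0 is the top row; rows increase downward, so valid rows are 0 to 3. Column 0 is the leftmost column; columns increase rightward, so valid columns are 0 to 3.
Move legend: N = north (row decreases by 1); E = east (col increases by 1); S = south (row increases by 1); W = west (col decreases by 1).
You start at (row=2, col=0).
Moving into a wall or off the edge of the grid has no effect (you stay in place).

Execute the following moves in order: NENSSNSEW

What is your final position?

Answer: Final position: (row=2, col=1)

Derivation:
Start: (row=2, col=0)
  N (north): (row=2, col=0) -> (row=1, col=0)
  E (east): (row=1, col=0) -> (row=1, col=1)
  N (north): (row=1, col=1) -> (row=0, col=1)
  S (south): (row=0, col=1) -> (row=1, col=1)
  S (south): (row=1, col=1) -> (row=2, col=1)
  N (north): (row=2, col=1) -> (row=1, col=1)
  S (south): (row=1, col=1) -> (row=2, col=1)
  E (east): (row=2, col=1) -> (row=2, col=2)
  W (west): (row=2, col=2) -> (row=2, col=1)
Final: (row=2, col=1)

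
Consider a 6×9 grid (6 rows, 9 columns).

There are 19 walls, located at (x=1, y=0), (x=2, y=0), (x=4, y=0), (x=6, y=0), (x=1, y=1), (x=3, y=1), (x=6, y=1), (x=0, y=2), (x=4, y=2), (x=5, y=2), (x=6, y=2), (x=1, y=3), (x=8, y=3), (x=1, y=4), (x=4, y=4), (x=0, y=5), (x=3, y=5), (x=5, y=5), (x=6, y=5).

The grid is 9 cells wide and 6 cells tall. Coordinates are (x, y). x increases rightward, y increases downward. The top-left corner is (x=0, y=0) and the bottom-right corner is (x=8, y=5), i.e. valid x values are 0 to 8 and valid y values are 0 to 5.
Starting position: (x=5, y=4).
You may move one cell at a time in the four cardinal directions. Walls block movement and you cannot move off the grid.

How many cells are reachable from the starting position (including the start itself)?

BFS flood-fill from (x=5, y=4):
  Distance 0: (x=5, y=4)
  Distance 1: (x=5, y=3), (x=6, y=4)
  Distance 2: (x=4, y=3), (x=6, y=3), (x=7, y=4)
  Distance 3: (x=3, y=3), (x=7, y=3), (x=8, y=4), (x=7, y=5)
  Distance 4: (x=3, y=2), (x=7, y=2), (x=2, y=3), (x=3, y=4), (x=8, y=5)
  Distance 5: (x=7, y=1), (x=2, y=2), (x=8, y=2), (x=2, y=4)
  Distance 6: (x=7, y=0), (x=2, y=1), (x=8, y=1), (x=1, y=2), (x=2, y=5)
  Distance 7: (x=8, y=0), (x=1, y=5)
Total reachable: 26 (grid has 35 open cells total)

Answer: Reachable cells: 26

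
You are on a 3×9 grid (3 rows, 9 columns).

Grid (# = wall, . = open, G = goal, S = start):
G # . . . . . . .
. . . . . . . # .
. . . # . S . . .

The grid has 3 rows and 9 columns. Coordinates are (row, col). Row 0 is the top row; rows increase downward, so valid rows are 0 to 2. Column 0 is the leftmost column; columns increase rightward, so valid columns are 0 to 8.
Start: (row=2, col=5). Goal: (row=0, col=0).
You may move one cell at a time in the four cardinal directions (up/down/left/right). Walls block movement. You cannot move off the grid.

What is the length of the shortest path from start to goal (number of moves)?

Answer: Shortest path length: 7

Derivation:
BFS from (row=2, col=5) until reaching (row=0, col=0):
  Distance 0: (row=2, col=5)
  Distance 1: (row=1, col=5), (row=2, col=4), (row=2, col=6)
  Distance 2: (row=0, col=5), (row=1, col=4), (row=1, col=6), (row=2, col=7)
  Distance 3: (row=0, col=4), (row=0, col=6), (row=1, col=3), (row=2, col=8)
  Distance 4: (row=0, col=3), (row=0, col=7), (row=1, col=2), (row=1, col=8)
  Distance 5: (row=0, col=2), (row=0, col=8), (row=1, col=1), (row=2, col=2)
  Distance 6: (row=1, col=0), (row=2, col=1)
  Distance 7: (row=0, col=0), (row=2, col=0)  <- goal reached here
One shortest path (7 moves): (row=2, col=5) -> (row=2, col=4) -> (row=1, col=4) -> (row=1, col=3) -> (row=1, col=2) -> (row=1, col=1) -> (row=1, col=0) -> (row=0, col=0)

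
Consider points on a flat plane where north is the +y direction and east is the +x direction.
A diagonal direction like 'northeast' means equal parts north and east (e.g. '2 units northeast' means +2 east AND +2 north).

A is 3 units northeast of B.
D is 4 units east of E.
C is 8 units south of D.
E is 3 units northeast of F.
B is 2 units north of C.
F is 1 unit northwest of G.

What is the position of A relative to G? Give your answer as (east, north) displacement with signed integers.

Place G at the origin (east=0, north=0).
  F is 1 unit northwest of G: delta (east=-1, north=+1); F at (east=-1, north=1).
  E is 3 units northeast of F: delta (east=+3, north=+3); E at (east=2, north=4).
  D is 4 units east of E: delta (east=+4, north=+0); D at (east=6, north=4).
  C is 8 units south of D: delta (east=+0, north=-8); C at (east=6, north=-4).
  B is 2 units north of C: delta (east=+0, north=+2); B at (east=6, north=-2).
  A is 3 units northeast of B: delta (east=+3, north=+3); A at (east=9, north=1).
Therefore A relative to G: (east=9, north=1).

Answer: A is at (east=9, north=1) relative to G.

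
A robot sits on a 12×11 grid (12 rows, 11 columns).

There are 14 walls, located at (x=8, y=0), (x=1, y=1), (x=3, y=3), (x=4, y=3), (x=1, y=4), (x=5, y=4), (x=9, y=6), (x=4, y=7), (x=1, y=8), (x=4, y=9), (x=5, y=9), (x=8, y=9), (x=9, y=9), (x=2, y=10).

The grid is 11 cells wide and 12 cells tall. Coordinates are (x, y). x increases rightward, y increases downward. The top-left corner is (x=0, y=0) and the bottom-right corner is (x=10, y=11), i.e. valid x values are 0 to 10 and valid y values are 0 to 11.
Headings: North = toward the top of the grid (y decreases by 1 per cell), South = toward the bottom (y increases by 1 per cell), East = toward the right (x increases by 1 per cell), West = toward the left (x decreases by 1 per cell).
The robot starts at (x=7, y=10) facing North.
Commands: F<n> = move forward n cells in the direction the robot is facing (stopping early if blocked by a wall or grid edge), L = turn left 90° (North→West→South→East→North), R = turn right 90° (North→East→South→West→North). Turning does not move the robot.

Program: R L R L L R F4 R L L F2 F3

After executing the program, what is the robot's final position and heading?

Answer: Final position: (x=2, y=6), facing West

Derivation:
Start: (x=7, y=10), facing North
  R: turn right, now facing East
  L: turn left, now facing North
  R: turn right, now facing East
  L: turn left, now facing North
  L: turn left, now facing West
  R: turn right, now facing North
  F4: move forward 4, now at (x=7, y=6)
  R: turn right, now facing East
  L: turn left, now facing North
  L: turn left, now facing West
  F2: move forward 2, now at (x=5, y=6)
  F3: move forward 3, now at (x=2, y=6)
Final: (x=2, y=6), facing West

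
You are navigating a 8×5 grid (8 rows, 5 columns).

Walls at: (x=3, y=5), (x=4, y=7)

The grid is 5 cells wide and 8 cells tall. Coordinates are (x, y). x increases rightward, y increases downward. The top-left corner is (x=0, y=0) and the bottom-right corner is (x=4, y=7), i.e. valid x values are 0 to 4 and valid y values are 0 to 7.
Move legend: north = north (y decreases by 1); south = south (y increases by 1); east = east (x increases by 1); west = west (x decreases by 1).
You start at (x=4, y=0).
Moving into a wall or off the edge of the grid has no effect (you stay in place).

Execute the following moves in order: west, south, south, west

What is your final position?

Answer: Final position: (x=2, y=2)

Derivation:
Start: (x=4, y=0)
  west (west): (x=4, y=0) -> (x=3, y=0)
  south (south): (x=3, y=0) -> (x=3, y=1)
  south (south): (x=3, y=1) -> (x=3, y=2)
  west (west): (x=3, y=2) -> (x=2, y=2)
Final: (x=2, y=2)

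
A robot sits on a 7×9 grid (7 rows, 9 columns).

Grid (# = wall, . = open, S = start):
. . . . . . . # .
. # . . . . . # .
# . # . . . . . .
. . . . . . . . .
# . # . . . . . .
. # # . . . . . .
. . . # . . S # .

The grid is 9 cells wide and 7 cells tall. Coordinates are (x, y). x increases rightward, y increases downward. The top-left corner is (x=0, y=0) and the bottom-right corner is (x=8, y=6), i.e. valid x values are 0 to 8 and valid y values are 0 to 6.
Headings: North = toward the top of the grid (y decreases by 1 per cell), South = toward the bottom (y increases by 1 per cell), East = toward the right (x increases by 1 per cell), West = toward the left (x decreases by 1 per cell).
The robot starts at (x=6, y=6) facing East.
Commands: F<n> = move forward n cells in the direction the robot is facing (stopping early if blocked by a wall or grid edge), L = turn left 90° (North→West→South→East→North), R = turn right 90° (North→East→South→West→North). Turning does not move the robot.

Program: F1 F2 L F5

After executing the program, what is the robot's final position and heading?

Start: (x=6, y=6), facing East
  F1: move forward 0/1 (blocked), now at (x=6, y=6)
  F2: move forward 0/2 (blocked), now at (x=6, y=6)
  L: turn left, now facing North
  F5: move forward 5, now at (x=6, y=1)
Final: (x=6, y=1), facing North

Answer: Final position: (x=6, y=1), facing North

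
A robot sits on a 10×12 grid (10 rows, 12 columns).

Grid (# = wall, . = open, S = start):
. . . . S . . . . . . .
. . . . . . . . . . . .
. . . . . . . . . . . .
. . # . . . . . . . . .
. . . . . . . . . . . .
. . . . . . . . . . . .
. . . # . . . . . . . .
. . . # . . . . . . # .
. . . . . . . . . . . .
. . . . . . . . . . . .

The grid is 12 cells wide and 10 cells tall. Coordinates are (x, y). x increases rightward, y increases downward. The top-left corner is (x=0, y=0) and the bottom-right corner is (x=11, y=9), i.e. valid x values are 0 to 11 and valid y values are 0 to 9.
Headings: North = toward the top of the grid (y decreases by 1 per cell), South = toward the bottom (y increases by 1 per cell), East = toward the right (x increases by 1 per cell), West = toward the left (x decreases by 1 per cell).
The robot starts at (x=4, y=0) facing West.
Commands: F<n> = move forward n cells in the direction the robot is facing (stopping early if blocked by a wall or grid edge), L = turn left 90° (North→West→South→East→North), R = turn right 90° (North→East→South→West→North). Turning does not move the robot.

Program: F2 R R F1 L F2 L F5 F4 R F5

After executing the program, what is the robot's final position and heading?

Answer: Final position: (x=0, y=0), facing North

Derivation:
Start: (x=4, y=0), facing West
  F2: move forward 2, now at (x=2, y=0)
  R: turn right, now facing North
  R: turn right, now facing East
  F1: move forward 1, now at (x=3, y=0)
  L: turn left, now facing North
  F2: move forward 0/2 (blocked), now at (x=3, y=0)
  L: turn left, now facing West
  F5: move forward 3/5 (blocked), now at (x=0, y=0)
  F4: move forward 0/4 (blocked), now at (x=0, y=0)
  R: turn right, now facing North
  F5: move forward 0/5 (blocked), now at (x=0, y=0)
Final: (x=0, y=0), facing North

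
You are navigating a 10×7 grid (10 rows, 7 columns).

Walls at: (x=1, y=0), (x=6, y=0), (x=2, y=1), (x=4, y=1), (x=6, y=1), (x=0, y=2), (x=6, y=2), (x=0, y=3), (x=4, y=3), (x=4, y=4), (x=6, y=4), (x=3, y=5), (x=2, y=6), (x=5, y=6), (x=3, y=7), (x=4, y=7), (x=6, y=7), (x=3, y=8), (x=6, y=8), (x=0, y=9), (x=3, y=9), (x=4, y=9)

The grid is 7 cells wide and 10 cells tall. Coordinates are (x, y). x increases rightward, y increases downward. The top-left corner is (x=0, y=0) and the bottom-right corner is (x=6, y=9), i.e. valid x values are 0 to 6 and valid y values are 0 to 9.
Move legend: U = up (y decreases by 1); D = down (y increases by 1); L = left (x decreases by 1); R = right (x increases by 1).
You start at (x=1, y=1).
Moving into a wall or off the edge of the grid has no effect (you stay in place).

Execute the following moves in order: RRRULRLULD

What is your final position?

Start: (x=1, y=1)
  [×3]R (right): blocked, stay at (x=1, y=1)
  U (up): blocked, stay at (x=1, y=1)
  L (left): (x=1, y=1) -> (x=0, y=1)
  R (right): (x=0, y=1) -> (x=1, y=1)
  L (left): (x=1, y=1) -> (x=0, y=1)
  U (up): (x=0, y=1) -> (x=0, y=0)
  L (left): blocked, stay at (x=0, y=0)
  D (down): (x=0, y=0) -> (x=0, y=1)
Final: (x=0, y=1)

Answer: Final position: (x=0, y=1)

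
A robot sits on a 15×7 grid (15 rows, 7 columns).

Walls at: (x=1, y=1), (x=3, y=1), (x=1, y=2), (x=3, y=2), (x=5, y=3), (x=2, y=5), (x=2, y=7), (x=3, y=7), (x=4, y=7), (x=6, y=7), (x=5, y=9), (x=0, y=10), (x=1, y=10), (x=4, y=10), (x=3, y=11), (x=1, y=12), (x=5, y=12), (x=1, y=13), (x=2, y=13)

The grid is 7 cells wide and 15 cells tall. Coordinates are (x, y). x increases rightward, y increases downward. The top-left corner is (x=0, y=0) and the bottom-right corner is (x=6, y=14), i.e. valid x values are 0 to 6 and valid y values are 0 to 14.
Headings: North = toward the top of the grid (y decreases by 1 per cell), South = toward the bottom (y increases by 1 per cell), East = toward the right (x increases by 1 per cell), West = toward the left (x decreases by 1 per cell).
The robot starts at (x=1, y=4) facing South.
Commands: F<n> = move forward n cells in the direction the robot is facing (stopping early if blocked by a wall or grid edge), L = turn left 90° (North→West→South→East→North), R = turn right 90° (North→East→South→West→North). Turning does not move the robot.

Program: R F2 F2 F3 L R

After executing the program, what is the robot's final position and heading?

Start: (x=1, y=4), facing South
  R: turn right, now facing West
  F2: move forward 1/2 (blocked), now at (x=0, y=4)
  F2: move forward 0/2 (blocked), now at (x=0, y=4)
  F3: move forward 0/3 (blocked), now at (x=0, y=4)
  L: turn left, now facing South
  R: turn right, now facing West
Final: (x=0, y=4), facing West

Answer: Final position: (x=0, y=4), facing West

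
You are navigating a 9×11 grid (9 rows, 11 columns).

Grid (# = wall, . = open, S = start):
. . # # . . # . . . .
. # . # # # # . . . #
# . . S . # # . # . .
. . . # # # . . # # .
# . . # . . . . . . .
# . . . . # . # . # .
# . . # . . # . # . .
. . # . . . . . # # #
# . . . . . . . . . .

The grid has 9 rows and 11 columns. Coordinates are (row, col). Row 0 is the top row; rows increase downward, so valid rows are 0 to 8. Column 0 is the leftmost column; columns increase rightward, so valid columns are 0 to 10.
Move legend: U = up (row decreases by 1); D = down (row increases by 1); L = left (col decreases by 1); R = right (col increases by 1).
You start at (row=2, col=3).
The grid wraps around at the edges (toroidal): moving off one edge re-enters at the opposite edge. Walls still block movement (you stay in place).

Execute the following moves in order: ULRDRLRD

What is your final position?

Answer: Final position: (row=2, col=4)

Derivation:
Start: (row=2, col=3)
  U (up): blocked, stay at (row=2, col=3)
  L (left): (row=2, col=3) -> (row=2, col=2)
  R (right): (row=2, col=2) -> (row=2, col=3)
  D (down): blocked, stay at (row=2, col=3)
  R (right): (row=2, col=3) -> (row=2, col=4)
  L (left): (row=2, col=4) -> (row=2, col=3)
  R (right): (row=2, col=3) -> (row=2, col=4)
  D (down): blocked, stay at (row=2, col=4)
Final: (row=2, col=4)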